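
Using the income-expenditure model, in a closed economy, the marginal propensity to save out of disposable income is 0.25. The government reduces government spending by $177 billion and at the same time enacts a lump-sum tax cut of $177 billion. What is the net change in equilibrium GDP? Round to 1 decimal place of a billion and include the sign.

−$177.0 billion

MPC = 1 − MPS = 1 − 0.25 = 0.75.
Expenditure multiplier = 1/(1 − MPC) = 1/(1 − 0.75) = 1/0.25 = 4.
ΔG contributes k·ΔG = (−$177 billion) / 0.25 = −$708 billion.
ΔT of −$177 billion changes first-round spending by −c·ΔT = +$132.75 billion, contributing k·(−c·ΔT) = (+$132.75 billion) / 0.25 = +$531 billion.
With ΔG = ΔT and no other leakages, the balanced-budget multiplier is 1, so ΔY = ΔG = −$177 billion.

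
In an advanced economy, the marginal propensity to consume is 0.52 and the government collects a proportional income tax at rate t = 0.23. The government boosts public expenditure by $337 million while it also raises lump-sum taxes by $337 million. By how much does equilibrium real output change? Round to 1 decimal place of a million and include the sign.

Expenditure multiplier = 1/(1 − c(1−t)) = 1/(1 − 0.52×0.77) = 1/0.5996 ≈ 1.668.
ΔG contributes k·ΔG = (+$337 million) / 0.5996 ≈ +$562 million.
ΔT of +$337 million changes first-round spending by −c·ΔT = −$175.24 million, contributing k·(−c·ΔT) = (−$175.24 million) / 0.5996 ≈ −$292.3 million.
Net ΔY = k(ΔG − c·ΔT) = (+$161.76 million) / 0.5996 ≈ +$269.8 million.

+$269.8 million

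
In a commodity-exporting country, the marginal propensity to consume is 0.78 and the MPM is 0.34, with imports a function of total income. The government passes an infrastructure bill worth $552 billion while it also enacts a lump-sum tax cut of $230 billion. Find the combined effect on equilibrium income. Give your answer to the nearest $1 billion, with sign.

Expenditure multiplier = 1/(1 − c + m) = 1/(1 − 0.78 + 0.34) = 1/0.56 ≈ 1.786.
ΔG contributes k·ΔG = (+$552 billion) / 0.56 ≈ +$985.7 billion.
ΔT of −$230 billion changes first-round spending by −c·ΔT = +$179.4 billion, contributing k·(−c·ΔT) = (+$179.4 billion) / 0.56 ≈ +$320.4 billion.
Net ΔY = k(ΔG − c·ΔT) = (+$731.4 billion) / 0.56 ≈ +$1,306 billion.

+$1,306 billion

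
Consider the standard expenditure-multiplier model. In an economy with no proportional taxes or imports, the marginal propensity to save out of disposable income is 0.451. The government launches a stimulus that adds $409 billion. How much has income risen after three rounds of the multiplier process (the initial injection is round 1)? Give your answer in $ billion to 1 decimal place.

$756.8 billion

MPC = 1 − MPS = 1 − 0.451 = 0.549.
Round 1 adds ΔG = $409 billion; each later round is MPC = 0.549 times the previous.
After 3 rounds: 409 + 224.541 + 123.273009 = ΔG·(1 − c^3)/(1 − c) = 409 × (1 − 0.165469149)/0.451 ≈ $756.8 billion.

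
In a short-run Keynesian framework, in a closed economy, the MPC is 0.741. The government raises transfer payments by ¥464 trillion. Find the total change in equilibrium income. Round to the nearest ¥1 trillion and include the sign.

+¥1,328 trillion

The transfer change shifts disposable income by +¥464 trillion, so first-round consumption changes by c·ΔTR = 0.741 × (+¥464 trillion) = +¥343.824 trillion.
Expenditure multiplier = 1/(1 − MPC) = 1/(1 − 0.741) = 1/0.259 ≈ 3.861.
The transfer multiplier is c × k ≈ 2.861, so ΔY = k × (c·ΔTR) = (+¥343.824 trillion) / 0.259 ≈ +¥1,328 trillion.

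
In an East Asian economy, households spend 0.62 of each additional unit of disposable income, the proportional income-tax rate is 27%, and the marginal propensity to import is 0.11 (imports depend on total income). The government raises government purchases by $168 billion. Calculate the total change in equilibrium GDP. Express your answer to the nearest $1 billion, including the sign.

+$256 billion

Expenditure multiplier = 1/(1 − c(1−t) + m) = 1/(1 − 0.62×0.73 + 0.11) = 1/0.6574 ≈ 1.521.
ΔY = k × ΔG = (+$168 billion) / 0.6574 ≈ +$256 billion.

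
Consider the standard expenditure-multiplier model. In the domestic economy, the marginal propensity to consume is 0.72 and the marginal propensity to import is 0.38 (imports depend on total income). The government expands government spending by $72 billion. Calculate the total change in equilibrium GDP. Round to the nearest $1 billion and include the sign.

+$109 billion

Expenditure multiplier = 1/(1 − c + m) = 1/(1 − 0.72 + 0.38) = 1/0.66 ≈ 1.515.
ΔY = k × ΔG = (+$72 billion) / 0.66 ≈ +$109 billion.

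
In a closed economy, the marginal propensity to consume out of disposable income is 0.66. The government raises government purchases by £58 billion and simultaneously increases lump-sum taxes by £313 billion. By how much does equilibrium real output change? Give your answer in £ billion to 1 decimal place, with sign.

−£437.0 billion

Expenditure multiplier = 1/(1 − MPC) = 1/(1 − 0.66) = 1/0.34 ≈ 2.941.
ΔG contributes k·ΔG = (+£58 billion) / 0.34 ≈ +£170.6 billion.
ΔT of +£313 billion changes first-round spending by −c·ΔT = −£206.58 billion, contributing k·(−c·ΔT) = (−£206.58 billion) / 0.34 ≈ −£607.6 billion.
Net ΔY = k(ΔG − c·ΔT) = (−£148.58 billion) / 0.34 = −£437 billion.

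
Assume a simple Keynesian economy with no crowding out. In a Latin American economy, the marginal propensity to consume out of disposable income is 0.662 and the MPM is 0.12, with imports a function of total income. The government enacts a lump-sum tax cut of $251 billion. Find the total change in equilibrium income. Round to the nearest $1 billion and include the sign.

A lump-sum tax change of −$251 billion shifts disposable income by +$251 billion; first-round consumption changes by −c × ΔT = −0.662 × (−$251 billion) = +$166.162 billion.
Expenditure multiplier = 1/(1 − c + m) = 1/(1 − 0.662 + 0.12) = 1/0.458 ≈ 2.183.
The tax multiplier is −c × k ≈ −1.445, so ΔY = k × (−c·ΔT) = (+$166.162 billion) / 0.458 ≈ +$363 billion.

+$363 billion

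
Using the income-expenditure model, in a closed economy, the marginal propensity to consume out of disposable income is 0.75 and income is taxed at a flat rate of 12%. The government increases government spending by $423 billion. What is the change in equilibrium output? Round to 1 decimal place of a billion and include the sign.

Government-spending multiplier = 1/(1 − c(1−t)) = 1/(1 − 0.75×0.88) = 1/0.34 ≈ 2.941.
ΔY = k × ΔG = (+$423 billion) / 0.34 ≈ +$1,244.1 billion.

+$1,244.1 billion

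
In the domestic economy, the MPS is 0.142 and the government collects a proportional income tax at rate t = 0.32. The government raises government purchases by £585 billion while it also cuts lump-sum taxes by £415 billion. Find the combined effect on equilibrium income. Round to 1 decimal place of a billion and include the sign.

MPC = 1 − MPS = 1 − 0.142 = 0.858.
Expenditure multiplier = 1/(1 − c(1−t)) = 1/(1 − 0.858×0.68) = 1/0.41656 ≈ 2.401.
ΔG contributes k·ΔG = (+£585 billion) / 0.41656 ≈ +£1,404.4 billion.
ΔT of −£415 billion changes first-round spending by −c·ΔT = +£356.07 billion, contributing k·(−c·ΔT) = (+£356.07 billion) / 0.41656 ≈ +£854.8 billion.
Net ΔY = k(ΔG − c·ΔT) = (+£941.07 billion) / 0.41656 ≈ +£2,259.1 billion.

+£2,259.1 billion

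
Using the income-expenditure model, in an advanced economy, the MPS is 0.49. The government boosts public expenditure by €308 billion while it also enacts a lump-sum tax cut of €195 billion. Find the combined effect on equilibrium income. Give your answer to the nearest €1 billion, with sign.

+€832 billion

MPC = 1 − MPS = 1 − 0.49 = 0.51.
Expenditure multiplier = 1/(1 − MPC) = 1/(1 − 0.51) = 1/0.49 ≈ 2.041.
ΔG contributes k·ΔG = (+€308 billion) / 0.49 ≈ +€628.6 billion.
ΔT of −€195 billion changes first-round spending by −c·ΔT = +€99.45 billion, contributing k·(−c·ΔT) = (+€99.45 billion) / 0.49 ≈ +€203 billion.
Net ΔY = k(ΔG − c·ΔT) = (+€407.45 billion) / 0.49 ≈ +€832 billion.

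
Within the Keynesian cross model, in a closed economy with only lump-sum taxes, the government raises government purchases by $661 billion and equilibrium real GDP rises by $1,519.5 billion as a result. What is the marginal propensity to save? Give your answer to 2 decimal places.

0.44

Implied spending multiplier k = ΔY/ΔG = 1,519.5/661 ≈ 2.2988.
Since k = 1/(1 − MPC), MPC = 1 − 1/k = 1 − ΔG/ΔY = 1 − 661/1,519.5 ≈ 0.56.
MPS = 1 − MPC = 0.44.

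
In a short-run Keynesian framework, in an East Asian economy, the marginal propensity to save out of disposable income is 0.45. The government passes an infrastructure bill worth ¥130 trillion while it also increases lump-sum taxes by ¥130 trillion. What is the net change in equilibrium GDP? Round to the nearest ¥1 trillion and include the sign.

MPC = 1 − MPS = 1 − 0.45 = 0.55.
Expenditure multiplier = 1/(1 − MPC) = 1/(1 − 0.55) = 1/0.45 ≈ 2.222.
ΔG contributes k·ΔG = (+¥130 trillion) / 0.45 ≈ +¥288.9 trillion.
ΔT of +¥130 trillion changes first-round spending by −c·ΔT = −¥71.5 trillion, contributing k·(−c·ΔT) = (−¥71.5 trillion) / 0.45 ≈ −¥158.9 trillion.
With ΔG = ΔT and no other leakages, the balanced-budget multiplier is 1, so ΔY = ΔG = +¥130 trillion.

+¥130 trillion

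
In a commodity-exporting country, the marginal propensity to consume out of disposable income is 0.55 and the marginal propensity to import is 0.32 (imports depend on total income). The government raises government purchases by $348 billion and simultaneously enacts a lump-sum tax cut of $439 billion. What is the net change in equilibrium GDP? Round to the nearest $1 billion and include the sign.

+$766 billion

Expenditure multiplier = 1/(1 − c + m) = 1/(1 − 0.55 + 0.32) = 1/0.77 ≈ 1.299.
ΔG contributes k·ΔG = (+$348 billion) / 0.77 ≈ +$451.9 billion.
ΔT of −$439 billion changes first-round spending by −c·ΔT = +$241.45 billion, contributing k·(−c·ΔT) = (+$241.45 billion) / 0.77 ≈ +$313.6 billion.
Net ΔY = k(ΔG − c·ΔT) = (+$589.45 billion) / 0.77 ≈ +$766 billion.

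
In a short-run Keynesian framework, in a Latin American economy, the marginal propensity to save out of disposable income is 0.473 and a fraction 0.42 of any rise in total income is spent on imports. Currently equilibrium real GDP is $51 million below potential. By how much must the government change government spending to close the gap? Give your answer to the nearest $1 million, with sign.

+$46 million

MPC = 1 − MPS = 1 − 0.473 = 0.527.
Spending multiplier = 1/(1 − c + m) = 1/(1 − 0.527 + 0.42) = 1/0.893 ≈ 1.12.
Need ΔY = +$51 million, so ΔG = ΔY/k = (+$51 million) × 0.893 ≈ +$46 million.
The government should increase government spending by $46 million.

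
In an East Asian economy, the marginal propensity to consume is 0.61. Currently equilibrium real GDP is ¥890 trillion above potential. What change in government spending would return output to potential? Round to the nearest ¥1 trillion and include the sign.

Spending multiplier = 1/(1 − MPC) = 1/(1 − 0.61) = 1/0.39 ≈ 2.564.
Need ΔY = −¥890 trillion, so ΔG = ΔY/k = (−¥890 trillion) × 0.39 ≈ −¥347 trillion.
The government should cut government spending by ¥347 trillion.

−¥347 trillion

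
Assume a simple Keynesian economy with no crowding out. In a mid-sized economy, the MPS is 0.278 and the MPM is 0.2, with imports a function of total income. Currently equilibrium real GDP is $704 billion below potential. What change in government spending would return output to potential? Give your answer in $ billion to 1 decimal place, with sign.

+$336.5 billion

MPC = 1 − MPS = 1 − 0.278 = 0.722.
Spending multiplier = 1/(1 − c + m) = 1/(1 − 0.722 + 0.2) = 1/0.478 ≈ 2.092.
Need ΔY = +$704 billion, so ΔG = ΔY/k = (+$704 billion) × 0.478 ≈ +$336.5 billion.
The government should increase government spending by $336.5 billion.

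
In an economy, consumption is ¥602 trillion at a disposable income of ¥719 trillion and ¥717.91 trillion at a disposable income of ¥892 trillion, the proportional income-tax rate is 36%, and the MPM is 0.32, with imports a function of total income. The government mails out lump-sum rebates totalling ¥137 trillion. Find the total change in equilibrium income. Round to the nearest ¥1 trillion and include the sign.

MPC = ΔC/ΔYd = (717.91 − 602)/(892 − 719) = 115.91/173 = 0.67.
A lump-sum tax change of −¥137 trillion shifts disposable income by +¥137 trillion; first-round consumption changes by −c × ΔT = −0.67 × (−¥137 trillion) = +¥91.79 trillion.
Expenditure multiplier = 1/(1 − c(1−t) + m) = 1/(1 − 0.67×0.64 + 0.32) = 1/0.8912 ≈ 1.122.
The tax multiplier is −c × k ≈ −0.752, so ΔY = k × (−c·ΔT) = (+¥91.79 trillion) / 0.8912 ≈ +¥103 trillion.

+¥103 trillion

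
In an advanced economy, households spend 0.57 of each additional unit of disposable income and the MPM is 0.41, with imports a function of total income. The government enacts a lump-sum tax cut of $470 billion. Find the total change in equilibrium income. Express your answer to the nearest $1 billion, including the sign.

+$319 billion

A lump-sum tax change of −$470 billion shifts disposable income by +$470 billion; first-round consumption changes by −c × ΔT = −0.57 × (−$470 billion) = +$267.9 billion.
Expenditure multiplier = 1/(1 − c + m) = 1/(1 − 0.57 + 0.41) = 1/0.84 ≈ 1.19.
The tax multiplier is −c × k ≈ −0.679, so ΔY = k × (−c·ΔT) = (+$267.9 billion) / 0.84 ≈ +$319 billion.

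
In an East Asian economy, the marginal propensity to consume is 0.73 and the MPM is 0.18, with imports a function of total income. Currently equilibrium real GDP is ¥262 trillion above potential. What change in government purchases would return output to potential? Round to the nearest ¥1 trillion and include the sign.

−¥118 trillion

Spending multiplier = 1/(1 − c + m) = 1/(1 − 0.73 + 0.18) = 1/0.45 ≈ 2.222.
Need ΔY = −¥262 trillion, so ΔG = ΔY/k = (−¥262 trillion) × 0.45 ≈ −¥118 trillion.
The government should cut government purchases by ¥118 trillion.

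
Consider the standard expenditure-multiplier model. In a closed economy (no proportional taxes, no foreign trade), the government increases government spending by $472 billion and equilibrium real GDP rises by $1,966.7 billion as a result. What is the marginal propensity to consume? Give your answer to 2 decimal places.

Implied spending multiplier k = ΔY/ΔG = 1,966.7/472 ≈ 4.1667.
Since k = 1/(1 − MPC), MPC = 1 − 1/k = 1 − ΔG/ΔY = 1 − 472/1,966.7 ≈ 0.76.

0.76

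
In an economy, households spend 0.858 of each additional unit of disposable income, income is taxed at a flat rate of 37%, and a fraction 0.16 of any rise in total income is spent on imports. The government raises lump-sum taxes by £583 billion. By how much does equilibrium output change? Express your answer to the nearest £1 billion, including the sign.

−£808 billion

A lump-sum tax change of +£583 billion shifts disposable income by −£583 billion; first-round consumption changes by −c × ΔT = −0.858 × (+£583 billion) = −£500.214 billion.
Expenditure multiplier = 1/(1 − c(1−t) + m) = 1/(1 − 0.858×0.63 + 0.16) = 1/0.61946 ≈ 1.614.
The tax multiplier is −c × k ≈ −1.385, so ΔY = k × (−c·ΔT) = (−£500.214 billion) / 0.61946 ≈ −£808 billion.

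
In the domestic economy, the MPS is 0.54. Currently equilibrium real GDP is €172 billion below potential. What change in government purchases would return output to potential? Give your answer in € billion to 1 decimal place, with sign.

MPC = 1 − MPS = 1 − 0.54 = 0.46.
Spending multiplier = 1/(1 − MPC) = 1/(1 − 0.46) = 1/0.54 ≈ 1.852.
Need ΔY = +€172 billion, so ΔG = ΔY/k = (+€172 billion) × 0.54 ≈ +€92.9 billion.
The government should increase government purchases by €92.9 billion.

+€92.9 billion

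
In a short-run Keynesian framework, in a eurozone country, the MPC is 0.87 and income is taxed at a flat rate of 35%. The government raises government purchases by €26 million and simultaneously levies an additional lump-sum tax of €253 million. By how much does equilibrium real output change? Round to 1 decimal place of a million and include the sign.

Expenditure multiplier = 1/(1 − c(1−t)) = 1/(1 − 0.87×0.65) = 1/0.4345 ≈ 2.301.
ΔG contributes k·ΔG = (+€26 million) / 0.4345 ≈ +€59.8 million.
ΔT of +€253 million changes first-round spending by −c·ΔT = −€220.11 million, contributing k·(−c·ΔT) = (−€220.11 million) / 0.4345 ≈ −€506.6 million.
Net ΔY = k(ΔG − c·ΔT) = (−€194.11 million) / 0.4345 ≈ −€446.7 million.

−€446.7 million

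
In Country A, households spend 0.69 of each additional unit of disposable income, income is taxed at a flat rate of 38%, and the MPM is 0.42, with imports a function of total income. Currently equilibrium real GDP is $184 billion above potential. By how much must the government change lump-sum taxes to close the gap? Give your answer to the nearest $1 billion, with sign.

+$265 billion

Spending multiplier = 1/(1 − c(1−t) + m) = 1/(1 − 0.69×0.62 + 0.42) = 1/0.9922 ≈ 1.008.
Tax multiplier = −c·k = −0.69/0.9922 ≈ −0.695. Need ΔY = −$184 billion, so ΔT = ΔY/(−c·k) = −(−$184 billion) × 0.9922 / 0.69 ≈ +$265 billion.
The government should raise lump-sum taxes by $265 billion.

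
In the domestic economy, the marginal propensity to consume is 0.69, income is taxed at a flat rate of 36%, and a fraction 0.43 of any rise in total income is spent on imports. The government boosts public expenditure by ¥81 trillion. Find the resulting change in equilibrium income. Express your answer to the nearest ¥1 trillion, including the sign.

+¥82 trillion

Spending multiplier = 1/(1 − c(1−t) + m) = 1/(1 − 0.69×0.64 + 0.43) = 1/0.9884 ≈ 1.012.
ΔY = k × ΔG = (+¥81 trillion) / 0.9884 ≈ +¥82 trillion.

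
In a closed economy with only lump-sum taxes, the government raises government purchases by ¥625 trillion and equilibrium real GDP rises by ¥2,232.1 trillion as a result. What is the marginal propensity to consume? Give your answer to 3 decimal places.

0.720

Implied spending multiplier k = ΔY/ΔG = 2,232.1/625 ≈ 3.5714.
Since k = 1/(1 − MPC), MPC = 1 − 1/k = 1 − ΔG/ΔY = 1 − 625/2,232.1 ≈ 0.720.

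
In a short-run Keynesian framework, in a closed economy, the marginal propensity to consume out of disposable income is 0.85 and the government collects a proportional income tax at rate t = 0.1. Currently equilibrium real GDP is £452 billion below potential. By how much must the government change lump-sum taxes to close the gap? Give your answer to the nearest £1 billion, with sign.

Spending multiplier = 1/(1 − c(1−t)) = 1/(1 − 0.85×0.9) = 1/0.235 ≈ 4.255.
Tax multiplier = −c·k = −0.85/0.235 ≈ −3.617. Need ΔY = +£452 billion, so ΔT = ΔY/(−c·k) = −(+£452 billion) × 0.235 / 0.85 ≈ −£125 billion.
The government should cut lump-sum taxes by £125 billion.

−£125 billion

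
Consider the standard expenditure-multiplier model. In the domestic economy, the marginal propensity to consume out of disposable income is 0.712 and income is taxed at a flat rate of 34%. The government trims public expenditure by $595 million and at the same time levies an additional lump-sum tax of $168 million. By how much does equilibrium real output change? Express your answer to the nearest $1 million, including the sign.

Expenditure multiplier = 1/(1 − c(1−t)) = 1/(1 − 0.712×0.66) = 1/0.53008 ≈ 1.887.
ΔG contributes k·ΔG = (−$595 million) / 0.53008 ≈ −$1,122.5 million.
ΔT of +$168 million changes first-round spending by −c·ΔT = −$119.616 million, contributing k·(−c·ΔT) = (−$119.616 million) / 0.53008 ≈ −$225.7 million.
Net ΔY = k(ΔG − c·ΔT) = (−$714.616 million) / 0.53008 ≈ −$1,348 million.

−$1,348 million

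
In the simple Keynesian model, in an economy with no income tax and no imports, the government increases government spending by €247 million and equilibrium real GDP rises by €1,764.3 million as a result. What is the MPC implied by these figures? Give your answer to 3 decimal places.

0.860

Implied spending multiplier k = ΔY/ΔG = 1,764.3/247 ≈ 7.1429.
Since k = 1/(1 − MPC), MPC = 1 − 1/k = 1 − ΔG/ΔY = 1 − 247/1,764.3 ≈ 0.860.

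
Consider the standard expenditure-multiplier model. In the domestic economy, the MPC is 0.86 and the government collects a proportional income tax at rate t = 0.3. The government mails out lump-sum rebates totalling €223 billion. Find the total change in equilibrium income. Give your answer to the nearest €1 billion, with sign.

A lump-sum tax change of −€223 billion shifts disposable income by +€223 billion; first-round consumption changes by −c × ΔT = −0.86 × (−€223 billion) = +€191.78 billion.
Expenditure multiplier = 1/(1 − c(1−t)) = 1/(1 − 0.86×0.7) = 1/0.398 ≈ 2.513.
The tax multiplier is −c × k ≈ −2.161, so ΔY = k × (−c·ΔT) = (+€191.78 billion) / 0.398 ≈ +€482 billion.

+€482 billion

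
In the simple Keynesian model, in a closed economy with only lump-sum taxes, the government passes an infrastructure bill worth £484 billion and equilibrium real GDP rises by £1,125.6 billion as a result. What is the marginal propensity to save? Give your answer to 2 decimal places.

0.43

Implied spending multiplier k = ΔY/ΔG = 1,125.6/484 ≈ 2.3256.
Since k = 1/(1 − MPC), MPC = 1 − 1/k = 1 − ΔG/ΔY = 1 − 484/1,125.6 ≈ 0.57.
MPS = 1 − MPC = 0.43.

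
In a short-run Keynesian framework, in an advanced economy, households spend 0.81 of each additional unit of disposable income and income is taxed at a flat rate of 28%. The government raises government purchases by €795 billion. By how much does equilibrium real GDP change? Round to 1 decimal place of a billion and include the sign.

+€1,907.4 billion

Government-spending multiplier = 1/(1 − c(1−t)) = 1/(1 − 0.81×0.72) = 1/0.4168 ≈ 2.399.
ΔY = k × ΔG = (+€795 billion) / 0.4168 ≈ +€1,907.4 billion.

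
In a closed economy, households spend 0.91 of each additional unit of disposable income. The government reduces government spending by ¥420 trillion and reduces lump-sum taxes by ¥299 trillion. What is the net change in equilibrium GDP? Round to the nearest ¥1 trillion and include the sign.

−¥1,643 trillion

Expenditure multiplier = 1/(1 − MPC) = 1/(1 − 0.91) = 1/0.09 ≈ 11.111.
ΔG contributes k·ΔG = (−¥420 trillion) / 0.09 ≈ −¥4,666.7 trillion.
ΔT of −¥299 trillion changes first-round spending by −c·ΔT = +¥272.09 trillion, contributing k·(−c·ΔT) = (+¥272.09 trillion) / 0.09 ≈ +¥3,023.2 trillion.
Net ΔY = k(ΔG − c·ΔT) = (−¥147.91 trillion) / 0.09 ≈ −¥1,643 trillion.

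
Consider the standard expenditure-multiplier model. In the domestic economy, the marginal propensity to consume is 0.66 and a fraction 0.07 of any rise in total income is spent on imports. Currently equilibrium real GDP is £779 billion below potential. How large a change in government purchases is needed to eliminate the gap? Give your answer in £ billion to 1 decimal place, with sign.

+£319.4 billion

Spending multiplier = 1/(1 − c + m) = 1/(1 − 0.66 + 0.07) = 1/0.41 ≈ 2.439.
Need ΔY = +£779 billion, so ΔG = ΔY/k = (+£779 billion) × 0.41 ≈ +£319.4 billion.
The government should increase government purchases by £319.4 billion.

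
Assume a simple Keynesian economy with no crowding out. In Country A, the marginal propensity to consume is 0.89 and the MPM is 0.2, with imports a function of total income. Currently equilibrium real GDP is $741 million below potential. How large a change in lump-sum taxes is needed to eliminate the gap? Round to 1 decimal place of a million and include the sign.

−$258.1 million

Spending multiplier = 1/(1 − c + m) = 1/(1 − 0.89 + 0.2) = 1/0.31 ≈ 3.226.
Tax multiplier = −c·k = −0.89/0.31 ≈ −2.871. Need ΔY = +$741 million, so ΔT = ΔY/(−c·k) = −(+$741 million) × 0.31 / 0.89 ≈ −$258.1 million.
The government should cut lump-sum taxes by $258.1 million.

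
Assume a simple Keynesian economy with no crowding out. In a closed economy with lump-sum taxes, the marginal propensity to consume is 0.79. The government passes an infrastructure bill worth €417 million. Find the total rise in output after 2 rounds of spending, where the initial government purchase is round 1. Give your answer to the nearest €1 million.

Round 1 adds ΔG = €417 million; each later round is MPC = 0.79 times the previous.
After 2 rounds: 417 + 329.43 = ΔG·(1 − c^2)/(1 − c) = 417 × (1 − 0.6241)/0.21 ≈ €746 million.

€746 million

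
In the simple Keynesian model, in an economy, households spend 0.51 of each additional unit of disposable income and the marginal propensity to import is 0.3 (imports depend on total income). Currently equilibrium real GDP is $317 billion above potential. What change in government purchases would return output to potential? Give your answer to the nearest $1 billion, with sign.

−$250 billion

Spending multiplier = 1/(1 − c + m) = 1/(1 − 0.51 + 0.3) = 1/0.79 ≈ 1.266.
Need ΔY = −$317 billion, so ΔG = ΔY/k = (−$317 billion) × 0.79 ≈ −$250 billion.
The government should cut government purchases by $250 billion.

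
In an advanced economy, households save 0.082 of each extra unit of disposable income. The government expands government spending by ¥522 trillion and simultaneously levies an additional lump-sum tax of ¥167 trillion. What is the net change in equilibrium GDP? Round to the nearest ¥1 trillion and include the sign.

MPC = 1 − MPS = 1 − 0.082 = 0.918.
Expenditure multiplier = 1/(1 − MPC) = 1/(1 − 0.918) = 1/0.082 ≈ 12.195.
ΔG contributes k·ΔG = (+¥522 trillion) / 0.082 ≈ +¥6,365.9 trillion.
ΔT of +¥167 trillion changes first-round spending by −c·ΔT = −¥153.306 trillion, contributing k·(−c·ΔT) = (−¥153.306 trillion) / 0.082 ≈ −¥1,869.6 trillion.
Net ΔY = k(ΔG − c·ΔT) = (+¥368.694 trillion) / 0.082 ≈ +¥4,496 trillion.

+¥4,496 trillion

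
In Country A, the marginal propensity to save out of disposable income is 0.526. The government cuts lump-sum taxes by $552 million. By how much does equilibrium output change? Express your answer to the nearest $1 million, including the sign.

+$497 million

MPC = 1 − MPS = 1 − 0.526 = 0.474.
A lump-sum tax change of −$552 million shifts disposable income by +$552 million; first-round consumption changes by −c × ΔT = −0.474 × (−$552 million) = +$261.648 million.
Expenditure multiplier = 1/(1 − MPC) = 1/(1 − 0.474) = 1/0.526 ≈ 1.901.
The tax multiplier is −c × k ≈ −0.901, so ΔY = k × (−c·ΔT) = (+$261.648 million) / 0.526 ≈ +$497 million.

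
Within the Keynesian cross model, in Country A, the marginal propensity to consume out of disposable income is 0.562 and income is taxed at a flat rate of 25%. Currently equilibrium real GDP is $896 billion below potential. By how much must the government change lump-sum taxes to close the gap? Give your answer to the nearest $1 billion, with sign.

−$922 billion

Spending multiplier = 1/(1 − c(1−t)) = 1/(1 − 0.562×0.75) = 1/0.5785 ≈ 1.729.
Tax multiplier = −c·k = −0.562/0.5785 ≈ −0.971. Need ΔY = +$896 billion, so ΔT = ΔY/(−c·k) = −(+$896 billion) × 0.5785 / 0.562 ≈ −$922 billion.
The government should cut lump-sum taxes by $922 billion.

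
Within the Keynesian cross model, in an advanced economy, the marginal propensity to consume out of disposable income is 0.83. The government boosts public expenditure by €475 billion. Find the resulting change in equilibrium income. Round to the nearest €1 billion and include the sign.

+€2,794 billion

Government-spending multiplier = 1/(1 − MPC) = 1/(1 − 0.83) = 1/0.17 ≈ 5.882.
ΔY = k × ΔG = (+€475 billion) / 0.17 ≈ +€2,794 billion.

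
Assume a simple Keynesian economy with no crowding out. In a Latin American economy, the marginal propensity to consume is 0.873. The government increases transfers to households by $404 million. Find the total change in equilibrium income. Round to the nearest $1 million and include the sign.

The transfer change shifts disposable income by +$404 million, so first-round consumption changes by c·ΔTR = 0.873 × (+$404 million) = +$352.692 million.
Expenditure multiplier = 1/(1 − MPC) = 1/(1 − 0.873) = 1/0.127 ≈ 7.874.
The transfer multiplier is c × k ≈ 6.874, so ΔY = k × (c·ΔTR) = (+$352.692 million) / 0.127 ≈ +$2,777 million.

+$2,777 million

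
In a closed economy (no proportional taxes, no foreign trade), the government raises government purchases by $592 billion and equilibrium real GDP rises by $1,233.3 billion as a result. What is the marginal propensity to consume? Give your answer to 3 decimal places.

Implied spending multiplier k = ΔY/ΔG = 1,233.3/592 ≈ 2.0833.
Since k = 1/(1 − MPC), MPC = 1 − 1/k = 1 − ΔG/ΔY = 1 − 592/1,233.3 ≈ 0.520.

0.520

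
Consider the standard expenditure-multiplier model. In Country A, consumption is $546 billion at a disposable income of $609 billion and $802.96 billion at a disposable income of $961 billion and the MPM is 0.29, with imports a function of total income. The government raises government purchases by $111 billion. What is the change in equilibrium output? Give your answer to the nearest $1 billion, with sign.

MPC = ΔC/ΔYd = (802.96 − 546)/(961 − 609) = 256.96/352 = 0.73.
Spending multiplier = 1/(1 − c + m) = 1/(1 − 0.73 + 0.29) = 1/0.56 ≈ 1.786.
ΔY = k × ΔG = (+$111 billion) / 0.56 ≈ +$198 billion.

+$198 billion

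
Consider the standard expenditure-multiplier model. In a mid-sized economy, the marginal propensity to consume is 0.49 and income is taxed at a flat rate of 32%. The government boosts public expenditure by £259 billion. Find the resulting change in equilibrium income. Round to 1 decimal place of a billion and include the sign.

Spending multiplier = 1/(1 − c(1−t)) = 1/(1 − 0.49×0.68) = 1/0.6668 ≈ 1.5.
ΔY = k × ΔG = (+£259 billion) / 0.6668 ≈ +£388.4 billion.

+£388.4 billion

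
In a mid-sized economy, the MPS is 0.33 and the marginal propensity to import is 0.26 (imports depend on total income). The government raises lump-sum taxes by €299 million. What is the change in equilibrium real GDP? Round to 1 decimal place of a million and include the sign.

−€339.5 million

MPC = 1 − MPS = 1 − 0.33 = 0.67.
A lump-sum tax change of +€299 million shifts disposable income by −€299 million; first-round consumption changes by −c × ΔT = −0.67 × (+€299 million) = −€200.33 million.
Expenditure multiplier = 1/(1 − c + m) = 1/(1 − 0.67 + 0.26) = 1/0.59 ≈ 1.695.
The tax multiplier is −c × k ≈ −1.136, so ΔY = k × (−c·ΔT) = (−€200.33 million) / 0.59 ≈ −€339.5 million.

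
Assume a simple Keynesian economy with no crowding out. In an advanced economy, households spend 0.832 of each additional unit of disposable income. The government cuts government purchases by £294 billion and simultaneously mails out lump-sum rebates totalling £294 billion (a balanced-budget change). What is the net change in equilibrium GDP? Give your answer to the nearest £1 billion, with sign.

Expenditure multiplier = 1/(1 − MPC) = 1/(1 − 0.832) = 1/0.168 ≈ 5.952.
ΔG contributes k·ΔG = (−£294 billion) / 0.168 = −£1,750 billion.
ΔT of −£294 billion changes first-round spending by −c·ΔT = +£244.608 billion, contributing k·(−c·ΔT) = (+£244.608 billion) / 0.168 = +£1,456 billion.
With ΔG = ΔT and no other leakages, the balanced-budget multiplier is 1, so ΔY = ΔG = −£294 billion.

−£294 billion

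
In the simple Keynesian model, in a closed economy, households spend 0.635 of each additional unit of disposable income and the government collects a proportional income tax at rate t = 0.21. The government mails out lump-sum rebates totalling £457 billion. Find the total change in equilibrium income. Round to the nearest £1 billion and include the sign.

A lump-sum tax change of −£457 billion shifts disposable income by +£457 billion; first-round consumption changes by −c × ΔT = −0.635 × (−£457 billion) = +£290.195 billion.
Expenditure multiplier = 1/(1 − c(1−t)) = 1/(1 − 0.635×0.79) = 1/0.49835 ≈ 2.007.
The tax multiplier is −c × k ≈ −1.274, so ΔY = k × (−c·ΔT) = (+£290.195 billion) / 0.49835 ≈ +£582 billion.

+£582 billion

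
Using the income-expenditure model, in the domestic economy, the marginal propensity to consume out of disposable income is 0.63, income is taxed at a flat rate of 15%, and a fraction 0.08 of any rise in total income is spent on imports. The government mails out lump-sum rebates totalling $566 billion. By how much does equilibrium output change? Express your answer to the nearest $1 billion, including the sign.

A lump-sum tax change of −$566 billion shifts disposable income by +$566 billion; first-round consumption changes by −c × ΔT = −0.63 × (−$566 billion) = +$356.58 billion.
Expenditure multiplier = 1/(1 − c(1−t) + m) = 1/(1 − 0.63×0.85 + 0.08) = 1/0.5445 ≈ 1.837.
The tax multiplier is −c × k ≈ −1.157, so ΔY = k × (−c·ΔT) = (+$356.58 billion) / 0.5445 ≈ +$655 billion.

+$655 billion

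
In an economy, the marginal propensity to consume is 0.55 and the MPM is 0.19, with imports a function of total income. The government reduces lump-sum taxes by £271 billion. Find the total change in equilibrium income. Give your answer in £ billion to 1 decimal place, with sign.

+£232.9 billion

A lump-sum tax change of −£271 billion shifts disposable income by +£271 billion; first-round consumption changes by −c × ΔT = −0.55 × (−£271 billion) = +£149.05 billion.
Expenditure multiplier = 1/(1 − c + m) = 1/(1 − 0.55 + 0.19) = 1/0.64 ≈ 1.563.
The tax multiplier is −c × k ≈ −0.859, so ΔY = k × (−c·ΔT) = (+£149.05 billion) / 0.64 ≈ +£232.9 billion.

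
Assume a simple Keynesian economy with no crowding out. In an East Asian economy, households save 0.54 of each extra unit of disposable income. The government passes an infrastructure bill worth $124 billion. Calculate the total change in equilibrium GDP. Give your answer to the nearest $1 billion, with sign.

+$230 billion

MPC = 1 − MPS = 1 − 0.54 = 0.46.
Spending multiplier = 1/(1 − MPC) = 1/(1 − 0.46) = 1/0.54 ≈ 1.852.
ΔY = k × ΔG = (+$124 billion) / 0.54 ≈ +$230 billion.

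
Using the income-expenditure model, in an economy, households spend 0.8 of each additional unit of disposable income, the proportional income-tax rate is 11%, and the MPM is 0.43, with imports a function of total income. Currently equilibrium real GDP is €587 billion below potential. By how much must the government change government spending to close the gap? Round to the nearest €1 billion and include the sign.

Spending multiplier = 1/(1 − c(1−t) + m) = 1/(1 − 0.8×0.89 + 0.43) = 1/0.718 ≈ 1.393.
Need ΔY = +€587 billion, so ΔG = ΔY/k = (+€587 billion) × 0.718 ≈ +€421 billion.
The government should increase government spending by €421 billion.

+€421 billion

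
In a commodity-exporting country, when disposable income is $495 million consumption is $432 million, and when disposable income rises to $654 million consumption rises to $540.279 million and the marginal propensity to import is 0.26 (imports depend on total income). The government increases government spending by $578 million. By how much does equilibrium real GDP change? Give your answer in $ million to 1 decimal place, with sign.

+$998.3 million

MPC = ΔC/ΔYd = (540.279 − 432)/(654 − 495) = 108.279/159 = 0.681.
Expenditure multiplier = 1/(1 − c + m) = 1/(1 − 0.681 + 0.26) = 1/0.579 ≈ 1.727.
ΔY = k × ΔG = (+$578 million) / 0.579 ≈ +$998.3 million.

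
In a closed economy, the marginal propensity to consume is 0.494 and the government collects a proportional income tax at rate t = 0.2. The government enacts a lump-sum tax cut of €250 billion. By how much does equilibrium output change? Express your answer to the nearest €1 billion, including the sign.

A lump-sum tax change of −€250 billion shifts disposable income by +€250 billion; first-round consumption changes by −c × ΔT = −0.494 × (−€250 billion) = +€123.5 billion.
Expenditure multiplier = 1/(1 − c(1−t)) = 1/(1 − 0.494×0.8) = 1/0.6048 ≈ 1.653.
The tax multiplier is −c × k ≈ −0.817, so ΔY = k × (−c·ΔT) = (+€123.5 billion) / 0.6048 ≈ +€204 billion.

+€204 billion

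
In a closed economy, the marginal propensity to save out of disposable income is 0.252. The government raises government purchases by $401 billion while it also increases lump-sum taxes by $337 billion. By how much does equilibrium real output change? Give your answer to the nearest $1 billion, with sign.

MPC = 1 − MPS = 1 − 0.252 = 0.748.
Expenditure multiplier = 1/(1 − MPC) = 1/(1 − 0.748) = 1/0.252 ≈ 3.968.
ΔG contributes k·ΔG = (+$401 billion) / 0.252 ≈ +$1,591.3 billion.
ΔT of +$337 billion changes first-round spending by −c·ΔT = −$252.076 billion, contributing k·(−c·ΔT) = (−$252.076 billion) / 0.252 ≈ −$1,000.3 billion.
Net ΔY = k(ΔG − c·ΔT) = (+$148.924 billion) / 0.252 ≈ +$591 billion.

+$591 billion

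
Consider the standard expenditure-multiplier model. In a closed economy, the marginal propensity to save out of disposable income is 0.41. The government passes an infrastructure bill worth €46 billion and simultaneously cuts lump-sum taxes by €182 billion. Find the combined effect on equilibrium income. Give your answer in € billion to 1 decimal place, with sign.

MPC = 1 − MPS = 1 − 0.41 = 0.59.
Expenditure multiplier = 1/(1 − MPC) = 1/(1 − 0.59) = 1/0.41 ≈ 2.439.
ΔG contributes k·ΔG = (+€46 billion) / 0.41 ≈ +€112.2 billion.
ΔT of −€182 billion changes first-round spending by −c·ΔT = +€107.38 billion, contributing k·(−c·ΔT) = (+€107.38 billion) / 0.41 ≈ +€261.9 billion.
Net ΔY = k(ΔG − c·ΔT) = (+€153.38 billion) / 0.41 ≈ +€374.1 billion.

+€374.1 billion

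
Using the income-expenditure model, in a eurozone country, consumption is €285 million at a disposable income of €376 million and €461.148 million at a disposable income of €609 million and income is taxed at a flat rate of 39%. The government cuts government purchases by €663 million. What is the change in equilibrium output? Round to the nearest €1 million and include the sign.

MPC = ΔC/ΔYd = (461.148 − 285)/(609 − 376) = 176.148/233 = 0.756.
Government-spending multiplier = 1/(1 − c(1−t)) = 1/(1 − 0.756×0.61) = 1/0.53884 ≈ 1.856.
ΔY = k × ΔG = (−€663 million) / 0.53884 ≈ −€1,230 million.

−€1,230 million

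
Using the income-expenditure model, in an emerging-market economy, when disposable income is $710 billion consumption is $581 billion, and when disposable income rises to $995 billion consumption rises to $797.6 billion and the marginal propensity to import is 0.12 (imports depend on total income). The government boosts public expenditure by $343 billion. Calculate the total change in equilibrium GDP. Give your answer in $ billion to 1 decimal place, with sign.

MPC = ΔC/ΔYd = (797.6 − 581)/(995 − 710) = 216.6/285 = 0.76.
Expenditure multiplier = 1/(1 − c + m) = 1/(1 − 0.76 + 0.12) = 1/0.36 ≈ 2.778.
ΔY = k × ΔG = (+$343 billion) / 0.36 ≈ +$952.8 billion.

+$952.8 billion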